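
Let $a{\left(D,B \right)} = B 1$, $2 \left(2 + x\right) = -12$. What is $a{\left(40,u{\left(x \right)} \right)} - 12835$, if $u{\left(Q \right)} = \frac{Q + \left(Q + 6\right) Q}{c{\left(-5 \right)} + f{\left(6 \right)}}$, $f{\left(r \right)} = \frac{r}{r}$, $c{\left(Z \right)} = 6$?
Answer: $- \frac{89837}{7} \approx -12834.0$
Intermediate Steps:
$x = -8$ ($x = -2 + \frac{1}{2} \left(-12\right) = -2 - 6 = -8$)
$f{\left(r \right)} = 1$
$u{\left(Q \right)} = \frac{Q}{7} + \frac{Q \left(6 + Q\right)}{7}$ ($u{\left(Q \right)} = \frac{Q + \left(Q + 6\right) Q}{6 + 1} = \frac{Q + \left(6 + Q\right) Q}{7} = \left(Q + Q \left(6 + Q\right)\right) \frac{1}{7} = \frac{Q}{7} + \frac{Q \left(6 + Q\right)}{7}$)
$a{\left(D,B \right)} = B$
$a{\left(40,u{\left(x \right)} \right)} - 12835 = \frac{1}{7} \left(-8\right) \left(7 - 8\right) - 12835 = \frac{1}{7} \left(-8\right) \left(-1\right) - 12835 = \frac{8}{7} - 12835 = - \frac{89837}{7}$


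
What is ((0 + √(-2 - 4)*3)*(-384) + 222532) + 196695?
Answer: 419227 - 1152*I*√6 ≈ 4.1923e+5 - 2821.8*I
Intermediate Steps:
((0 + √(-2 - 4)*3)*(-384) + 222532) + 196695 = ((0 + √(-6)*3)*(-384) + 222532) + 196695 = ((0 + (I*√6)*3)*(-384) + 222532) + 196695 = ((0 + 3*I*√6)*(-384) + 222532) + 196695 = ((3*I*√6)*(-384) + 222532) + 196695 = (-1152*I*√6 + 222532) + 196695 = (222532 - 1152*I*√6) + 196695 = 419227 - 1152*I*√6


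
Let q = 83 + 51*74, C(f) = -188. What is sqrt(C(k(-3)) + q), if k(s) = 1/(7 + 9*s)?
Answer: sqrt(3669) ≈ 60.572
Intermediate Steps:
q = 3857 (q = 83 + 3774 = 3857)
sqrt(C(k(-3)) + q) = sqrt(-188 + 3857) = sqrt(3669)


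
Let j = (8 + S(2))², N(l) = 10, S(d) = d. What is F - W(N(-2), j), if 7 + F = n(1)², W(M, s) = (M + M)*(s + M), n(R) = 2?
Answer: -2203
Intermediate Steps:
j = 100 (j = (8 + 2)² = 10² = 100)
W(M, s) = 2*M*(M + s) (W(M, s) = (2*M)*(M + s) = 2*M*(M + s))
F = -3 (F = -7 + 2² = -7 + 4 = -3)
F - W(N(-2), j) = -3 - 2*10*(10 + 100) = -3 - 2*10*110 = -3 - 1*2200 = -3 - 2200 = -2203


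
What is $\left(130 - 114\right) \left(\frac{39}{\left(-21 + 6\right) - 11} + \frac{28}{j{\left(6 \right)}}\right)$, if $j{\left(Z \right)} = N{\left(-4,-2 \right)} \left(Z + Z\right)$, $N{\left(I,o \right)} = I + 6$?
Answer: $- \frac{16}{3} \approx -5.3333$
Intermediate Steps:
$N{\left(I,o \right)} = 6 + I$
$j{\left(Z \right)} = 4 Z$ ($j{\left(Z \right)} = \left(6 - 4\right) \left(Z + Z\right) = 2 \cdot 2 Z = 4 Z$)
$\left(130 - 114\right) \left(\frac{39}{\left(-21 + 6\right) - 11} + \frac{28}{j{\left(6 \right)}}\right) = \left(130 - 114\right) \left(\frac{39}{\left(-21 + 6\right) - 11} + \frac{28}{4 \cdot 6}\right) = 16 \left(\frac{39}{-15 - 11} + \frac{28}{24}\right) = 16 \left(\frac{39}{-26} + 28 \cdot \frac{1}{24}\right) = 16 \left(39 \left(- \frac{1}{26}\right) + \frac{7}{6}\right) = 16 \left(- \frac{3}{2} + \frac{7}{6}\right) = 16 \left(- \frac{1}{3}\right) = - \frac{16}{3}$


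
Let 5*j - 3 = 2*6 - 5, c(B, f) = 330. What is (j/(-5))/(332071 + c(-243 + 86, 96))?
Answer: -2/1662005 ≈ -1.2034e-6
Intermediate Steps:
j = 2 (j = ⅗ + (2*6 - 5)/5 = ⅗ + (12 - 5)/5 = ⅗ + (⅕)*7 = ⅗ + 7/5 = 2)
(j/(-5))/(332071 + c(-243 + 86, 96)) = (2/(-5))/(332071 + 330) = (2*(-⅕))/332401 = (1/332401)*(-⅖) = -2/1662005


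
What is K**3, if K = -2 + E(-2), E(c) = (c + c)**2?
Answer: 2744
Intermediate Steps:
E(c) = 4*c**2 (E(c) = (2*c)**2 = 4*c**2)
K = 14 (K = -2 + 4*(-2)**2 = -2 + 4*4 = -2 + 16 = 14)
K**3 = 14**3 = 2744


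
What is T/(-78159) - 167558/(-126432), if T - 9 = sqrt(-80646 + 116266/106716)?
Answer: 2182504639/1646966448 - I*sqrt(229602202461330)/4170407922 ≈ 1.3252 - 0.0036334*I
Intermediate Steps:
T = 9 + I*sqrt(229602202461330)/53358 (T = 9 + sqrt(-80646 + 116266/106716) = 9 + sqrt(-80646 + 116266*(1/106716)) = 9 + sqrt(-80646 + 58133/53358) = 9 + sqrt(-4303051135/53358) = 9 + I*sqrt(229602202461330)/53358 ≈ 9.0 + 283.98*I)
T/(-78159) - 167558/(-126432) = (9 + I*sqrt(229602202461330)/53358)/(-78159) - 167558/(-126432) = (9 + I*sqrt(229602202461330)/53358)*(-1/78159) - 167558*(-1/126432) = (-3/26053 - I*sqrt(229602202461330)/4170407922) + 83779/63216 = 2182504639/1646966448 - I*sqrt(229602202461330)/4170407922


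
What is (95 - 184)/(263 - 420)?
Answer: 89/157 ≈ 0.56688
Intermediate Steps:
(95 - 184)/(263 - 420) = -89/(-157) = -89*(-1/157) = 89/157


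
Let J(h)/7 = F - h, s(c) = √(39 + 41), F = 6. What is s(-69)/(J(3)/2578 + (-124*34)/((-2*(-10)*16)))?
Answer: -206240*√5/678883 ≈ -0.67930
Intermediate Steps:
s(c) = 4*√5 (s(c) = √80 = 4*√5)
J(h) = 42 - 7*h (J(h) = 7*(6 - h) = 42 - 7*h)
s(-69)/(J(3)/2578 + (-124*34)/((-2*(-10)*16))) = (4*√5)/((42 - 7*3)/2578 + (-124*34)/((-2*(-10)*16))) = (4*√5)/((42 - 21)*(1/2578) - 4216/(20*16)) = (4*√5)/(21*(1/2578) - 4216/320) = (4*√5)/(21/2578 - 4216*1/320) = (4*√5)/(21/2578 - 527/40) = (4*√5)/(-678883/51560) = (4*√5)*(-51560/678883) = -206240*√5/678883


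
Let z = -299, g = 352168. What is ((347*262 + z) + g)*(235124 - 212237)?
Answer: 10133974521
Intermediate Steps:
((347*262 + z) + g)*(235124 - 212237) = ((347*262 - 299) + 352168)*(235124 - 212237) = ((90914 - 299) + 352168)*22887 = (90615 + 352168)*22887 = 442783*22887 = 10133974521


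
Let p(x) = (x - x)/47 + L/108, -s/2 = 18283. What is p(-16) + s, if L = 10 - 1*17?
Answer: -3949135/108 ≈ -36566.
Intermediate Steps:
s = -36566 (s = -2*18283 = -36566)
L = -7 (L = 10 - 17 = -7)
p(x) = -7/108 (p(x) = (x - x)/47 - 7/108 = 0*(1/47) - 7*1/108 = 0 - 7/108 = -7/108)
p(-16) + s = -7/108 - 36566 = -3949135/108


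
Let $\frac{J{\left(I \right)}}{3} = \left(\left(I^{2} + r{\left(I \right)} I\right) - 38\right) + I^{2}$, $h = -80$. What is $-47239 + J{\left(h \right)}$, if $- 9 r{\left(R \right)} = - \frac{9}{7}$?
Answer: $- \frac{62911}{7} \approx -8987.3$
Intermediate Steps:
$r{\left(R \right)} = \frac{1}{7}$ ($r{\left(R \right)} = - \frac{\left(-9\right) \frac{1}{7}}{9} = \left(- \frac{1}{9}\right) \left(- \frac{9}{7}\right) = \frac{1}{7}$)
$J{\left(I \right)} = -114 + 6 I^{2} + \frac{3 I}{7}$ ($J{\left(I \right)} = 3 \left(\left(\left(I^{2} + \frac{I}{7}\right) - 38\right) + I^{2}\right) = 3 \left(\left(-38 + I^{2} + \frac{I}{7}\right) + I^{2}\right) = 3 \left(-38 + 2 I^{2} + \frac{I}{7}\right) = -114 + 6 I^{2} + \frac{3 I}{7}$)
$-47239 + J{\left(h \right)} = -47239 + \left(-114 + 6 \left(-80\right)^{2} + \frac{3}{7} \left(-80\right)\right) = -47239 - - \frac{267762}{7} = -47239 + \frac{267762}{7} = - \frac{62911}{7}$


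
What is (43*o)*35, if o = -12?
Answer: -18060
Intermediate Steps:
(43*o)*35 = (43*(-12))*35 = -516*35 = -18060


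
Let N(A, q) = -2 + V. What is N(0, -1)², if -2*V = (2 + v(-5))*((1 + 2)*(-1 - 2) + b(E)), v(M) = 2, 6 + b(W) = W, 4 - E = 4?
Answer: 784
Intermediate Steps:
E = 0 (E = 4 - 1*4 = 4 - 4 = 0)
b(W) = -6 + W
V = 30 (V = -(2 + 2)*((1 + 2)*(-1 - 2) + (-6 + 0))/2 = -2*(3*(-3) - 6) = -2*(-9 - 6) = -2*(-15) = -½*(-60) = 30)
N(A, q) = 28 (N(A, q) = -2 + 30 = 28)
N(0, -1)² = 28² = 784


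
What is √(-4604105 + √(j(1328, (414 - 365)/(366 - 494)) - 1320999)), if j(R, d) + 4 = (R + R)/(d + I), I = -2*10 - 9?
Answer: √(-65125622321705 + 3761*I*√18687025896011)/3761 ≈ 0.26783 + 2145.7*I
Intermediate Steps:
I = -29 (I = -20 - 9 = -29)
j(R, d) = -4 + 2*R/(-29 + d) (j(R, d) = -4 + (R + R)/(d - 29) = -4 + (2*R)/(-29 + d) = -4 + 2*R/(-29 + d))
√(-4604105 + √(j(1328, (414 - 365)/(366 - 494)) - 1320999)) = √(-4604105 + √(2*(58 + 1328 - 2*(414 - 365)/(366 - 494))/(-29 + (414 - 365)/(366 - 494)) - 1320999)) = √(-4604105 + √(2*(58 + 1328 - 98/(-128))/(-29 + 49/(-128)) - 1320999)) = √(-4604105 + √(2*(58 + 1328 - 98*(-1)/128)/(-29 + 49*(-1/128)) - 1320999)) = √(-4604105 + √(2*(58 + 1328 - 2*(-49/128))/(-29 - 49/128) - 1320999)) = √(-4604105 + √(2*(58 + 1328 + 49/64)/(-3761/128) - 1320999)) = √(-4604105 + √(2*(-128/3761)*(88753/64) - 1320999)) = √(-4604105 + √(-355012/3761 - 1320999)) = √(-4604105 + √(-4968632251/3761)) = √(-4604105 + I*√18687025896011/3761)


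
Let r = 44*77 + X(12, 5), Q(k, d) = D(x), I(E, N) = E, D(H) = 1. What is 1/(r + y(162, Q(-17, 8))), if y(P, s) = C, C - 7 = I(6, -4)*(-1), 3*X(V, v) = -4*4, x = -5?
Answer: 3/10151 ≈ 0.00029554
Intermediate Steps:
X(V, v) = -16/3 (X(V, v) = (-4*4)/3 = (1/3)*(-16) = -16/3)
Q(k, d) = 1
C = 1 (C = 7 + 6*(-1) = 7 - 6 = 1)
r = 10148/3 (r = 44*77 - 16/3 = 3388 - 16/3 = 10148/3 ≈ 3382.7)
y(P, s) = 1
1/(r + y(162, Q(-17, 8))) = 1/(10148/3 + 1) = 1/(10151/3) = 3/10151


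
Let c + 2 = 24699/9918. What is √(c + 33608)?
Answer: √367328565714/3306 ≈ 183.33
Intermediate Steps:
c = 1621/3306 (c = -2 + 24699/9918 = -2 + 24699*(1/9918) = -2 + 8233/3306 = 1621/3306 ≈ 0.49032)
√(c + 33608) = √(1621/3306 + 33608) = √(111109669/3306) = √367328565714/3306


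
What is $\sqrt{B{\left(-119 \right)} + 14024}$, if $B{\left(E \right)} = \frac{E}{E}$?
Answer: $5 \sqrt{561} \approx 118.43$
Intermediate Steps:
$B{\left(E \right)} = 1$
$\sqrt{B{\left(-119 \right)} + 14024} = \sqrt{1 + 14024} = \sqrt{14025} = 5 \sqrt{561}$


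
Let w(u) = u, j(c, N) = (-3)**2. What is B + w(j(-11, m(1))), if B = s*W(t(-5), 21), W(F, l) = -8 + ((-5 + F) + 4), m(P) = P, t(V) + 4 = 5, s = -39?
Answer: 321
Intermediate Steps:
t(V) = 1 (t(V) = -4 + 5 = 1)
j(c, N) = 9
W(F, l) = -9 + F (W(F, l) = -8 + (-1 + F) = -9 + F)
B = 312 (B = -39*(-9 + 1) = -39*(-8) = 312)
B + w(j(-11, m(1))) = 312 + 9 = 321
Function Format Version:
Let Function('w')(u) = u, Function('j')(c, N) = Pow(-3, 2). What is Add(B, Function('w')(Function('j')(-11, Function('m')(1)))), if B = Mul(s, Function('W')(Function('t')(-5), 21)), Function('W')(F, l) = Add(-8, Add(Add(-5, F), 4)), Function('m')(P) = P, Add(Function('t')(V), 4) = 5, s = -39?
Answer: 321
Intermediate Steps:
Function('t')(V) = 1 (Function('t')(V) = Add(-4, 5) = 1)
Function('j')(c, N) = 9
Function('W')(F, l) = Add(-9, F) (Function('W')(F, l) = Add(-8, Add(-1, F)) = Add(-9, F))
B = 312 (B = Mul(-39, Add(-9, 1)) = Mul(-39, -8) = 312)
Add(B, Function('w')(Function('j')(-11, Function('m')(1)))) = Add(312, 9) = 321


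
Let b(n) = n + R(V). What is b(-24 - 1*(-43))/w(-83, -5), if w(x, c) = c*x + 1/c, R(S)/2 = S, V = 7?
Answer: 165/2074 ≈ 0.079556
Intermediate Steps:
R(S) = 2*S
w(x, c) = 1/c + c*x (w(x, c) = c*x + 1/c = 1/c + c*x)
b(n) = 14 + n (b(n) = n + 2*7 = n + 14 = 14 + n)
b(-24 - 1*(-43))/w(-83, -5) = (14 + (-24 - 1*(-43)))/(1/(-5) - 5*(-83)) = (14 + (-24 + 43))/(-1/5 + 415) = (14 + 19)/(2074/5) = 33*(5/2074) = 165/2074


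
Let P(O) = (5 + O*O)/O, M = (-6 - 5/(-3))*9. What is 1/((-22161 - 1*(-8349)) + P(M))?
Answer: -39/540194 ≈ -7.2196e-5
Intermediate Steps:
M = -39 (M = (-6 - 5*(-⅓))*9 = (-6 + 5/3)*9 = -13/3*9 = -39)
P(O) = (5 + O²)/O
1/((-22161 - 1*(-8349)) + P(M)) = 1/((-22161 - 1*(-8349)) + (-39 + 5/(-39))) = 1/((-22161 + 8349) + (-39 + 5*(-1/39))) = 1/(-13812 + (-39 - 5/39)) = 1/(-13812 - 1526/39) = 1/(-540194/39) = -39/540194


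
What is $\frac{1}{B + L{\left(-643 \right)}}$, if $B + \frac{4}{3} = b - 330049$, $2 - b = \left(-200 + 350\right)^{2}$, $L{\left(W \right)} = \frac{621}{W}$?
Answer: $- \frac{1929}{680067598} \approx -2.8365 \cdot 10^{-6}$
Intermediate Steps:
$b = -22498$ ($b = 2 - \left(-200 + 350\right)^{2} = 2 - 150^{2} = 2 - 22500 = -22498$)
$B = - \frac{1057645}{3}$ ($B = - \frac{4}{3} - 352547 = - \frac{1057645}{3} \approx -3.5255 \cdot 10^{5}$)
$\frac{1}{B + L{\left(-643 \right)}} = \frac{1}{- \frac{1057645}{3} + \frac{621}{-643}} = \frac{1}{- \frac{1057645}{3} + 621 \left(- \frac{1}{643}\right)} = \frac{1}{- \frac{1057645}{3} - \frac{621}{643}} = \frac{1}{- \frac{680067598}{1929}} = - \frac{1929}{680067598}$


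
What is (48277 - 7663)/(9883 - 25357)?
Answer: -6769/2579 ≈ -2.6247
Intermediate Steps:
(48277 - 7663)/(9883 - 25357) = 40614/(-15474) = 40614*(-1/15474) = -6769/2579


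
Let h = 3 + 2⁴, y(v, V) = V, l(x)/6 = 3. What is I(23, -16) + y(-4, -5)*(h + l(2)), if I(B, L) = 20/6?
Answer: -545/3 ≈ -181.67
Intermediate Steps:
l(x) = 18 (l(x) = 6*3 = 18)
I(B, L) = 10/3 (I(B, L) = 20*(⅙) = 10/3)
h = 19 (h = 3 + 16 = 19)
I(23, -16) + y(-4, -5)*(h + l(2)) = 10/3 - 5*(19 + 18) = 10/3 - 5*37 = 10/3 - 185 = -545/3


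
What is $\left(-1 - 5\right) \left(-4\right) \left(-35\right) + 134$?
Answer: $-706$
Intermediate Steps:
$\left(-1 - 5\right) \left(-4\right) \left(-35\right) + 134 = \left(-6\right) \left(-4\right) \left(-35\right) + 134 = 24 \left(-35\right) + 134 = -840 + 134 = -706$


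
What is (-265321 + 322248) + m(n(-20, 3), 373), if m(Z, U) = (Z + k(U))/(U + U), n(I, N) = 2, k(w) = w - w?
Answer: 21233772/373 ≈ 56927.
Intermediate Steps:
k(w) = 0
m(Z, U) = Z/(2*U) (m(Z, U) = (Z + 0)/(U + U) = Z/((2*U)) = Z*(1/(2*U)) = Z/(2*U))
(-265321 + 322248) + m(n(-20, 3), 373) = (-265321 + 322248) + (½)*2/373 = 56927 + (½)*2*(1/373) = 56927 + 1/373 = 21233772/373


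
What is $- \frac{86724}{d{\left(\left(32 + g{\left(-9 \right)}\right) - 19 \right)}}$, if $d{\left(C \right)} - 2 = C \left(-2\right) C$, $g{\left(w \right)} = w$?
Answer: $\frac{14454}{5} \approx 2890.8$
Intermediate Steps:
$d{\left(C \right)} = 2 - 2 C^{2}$ ($d{\left(C \right)} = 2 + C \left(-2\right) C = 2 + - 2 C C = 2 - 2 C^{2}$)
$- \frac{86724}{d{\left(\left(32 + g{\left(-9 \right)}\right) - 19 \right)}} = - \frac{86724}{2 - 2 \left(\left(32 - 9\right) - 19\right)^{2}} = - \frac{86724}{2 - 2 \left(23 - 19\right)^{2}} = - \frac{86724}{2 - 2 \cdot 4^{2}} = - \frac{86724}{2 - 32} = - \frac{86724}{-30} = \left(-86724\right) \left(- \frac{1}{30}\right) = \frac{14454}{5}$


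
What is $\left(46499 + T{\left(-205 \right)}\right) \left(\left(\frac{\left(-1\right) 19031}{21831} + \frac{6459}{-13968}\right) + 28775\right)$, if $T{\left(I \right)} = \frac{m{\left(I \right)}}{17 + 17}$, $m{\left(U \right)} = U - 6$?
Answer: $\frac{513693241334945595}{383992736} \approx 1.3378 \cdot 10^{9}$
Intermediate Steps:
$m{\left(U \right)} = -6 + U$ ($m{\left(U \right)} = U - 6 = -6 + U$)
$T{\left(I \right)} = - \frac{3}{17} + \frac{I}{34}$ ($T{\left(I \right)} = \frac{-6 + I}{17 + 17} = \frac{-6 + I}{34} = - \frac{3}{17} + \frac{I}{34}$)
$\left(46499 + T{\left(-205 \right)}\right) \left(\left(\frac{\left(-1\right) 19031}{21831} + \frac{6459}{-13968}\right) + 28775\right) = \left(46499 + \left(- \frac{3}{17} + \frac{1}{34} \left(-205\right)\right)\right) \left(\left(\frac{\left(-1\right) 19031}{21831} + \frac{6459}{-13968}\right) + 28775\right) = \left(46499 - \frac{211}{34}\right) \left(\left(\left(-19031\right) \frac{1}{21831} + 6459 \left(- \frac{1}{13968}\right)\right) + 28775\right) = \left(46499 - \frac{211}{34}\right) \left(\left(- \frac{19031}{21831} - \frac{2153}{4656}\right) + 28775\right) = \frac{1580755 \left(- \frac{15067831}{11293904} + 28775\right)}{34} = \frac{1580755}{34} \cdot \frac{324967019769}{11293904} = \frac{513693241334945595}{383992736}$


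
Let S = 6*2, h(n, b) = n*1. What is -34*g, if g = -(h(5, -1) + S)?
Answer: 578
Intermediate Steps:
h(n, b) = n
S = 12
g = -17 (g = -(5 + 12) = -1*17 = -17)
-34*g = -34*(-17) = 578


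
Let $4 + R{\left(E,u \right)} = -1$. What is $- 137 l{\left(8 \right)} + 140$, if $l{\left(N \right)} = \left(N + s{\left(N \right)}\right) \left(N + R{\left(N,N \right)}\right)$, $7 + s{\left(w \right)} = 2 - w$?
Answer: $2195$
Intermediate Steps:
$s{\left(w \right)} = -5 - w$ ($s{\left(w \right)} = -7 - \left(-2 + w\right) = -5 - w$)
$R{\left(E,u \right)} = -5$ ($R{\left(E,u \right)} = -4 - 1 = -5$)
$l{\left(N \right)} = 25 - 5 N$ ($l{\left(N \right)} = \left(N - \left(5 + N\right)\right) \left(N - 5\right) = - 5 \left(-5 + N\right) = 25 - 5 N$)
$- 137 l{\left(8 \right)} + 140 = - 137 \left(25 - 40\right) + 140 = \left(-137\right) \left(-15\right) + 140 = 2055 + 140 = 2195$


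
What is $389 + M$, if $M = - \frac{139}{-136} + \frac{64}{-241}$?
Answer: $\frac{12774659}{32776} \approx 389.76$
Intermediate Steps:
$M = \frac{24795}{32776}$ ($M = \left(-139\right) \left(- \frac{1}{136}\right) + 64 \left(- \frac{1}{241}\right) = \frac{139}{136} - \frac{64}{241} = \frac{24795}{32776} \approx 0.7565$)
$389 + M = 389 + \frac{24795}{32776} = \frac{12774659}{32776}$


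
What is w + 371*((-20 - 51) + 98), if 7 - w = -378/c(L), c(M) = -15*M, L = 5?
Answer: 250474/25 ≈ 10019.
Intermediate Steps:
w = 49/25 (w = 7 - (-378)/((-15*5)) = 7 - (-378)/(-75) = 7 - (-378)*(-1)/75 = 7 - 1*126/25 = 7 - 126/25 = 49/25 ≈ 1.9600)
w + 371*((-20 - 51) + 98) = 49/25 + 371*((-20 - 51) + 98) = 49/25 + 371*(-71 + 98) = 49/25 + 371*27 = 49/25 + 10017 = 250474/25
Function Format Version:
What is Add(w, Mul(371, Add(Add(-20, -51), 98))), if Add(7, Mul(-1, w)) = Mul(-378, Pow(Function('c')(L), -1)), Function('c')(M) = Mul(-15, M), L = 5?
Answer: Rational(250474, 25) ≈ 10019.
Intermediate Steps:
w = Rational(49, 25) (w = Add(7, Mul(-1, Mul(-378, Pow(Mul(-15, 5), -1)))) = Add(7, Mul(-1, Mul(-378, Pow(-75, -1)))) = Add(7, Mul(-1, Mul(-378, Rational(-1, 75)))) = Add(7, Mul(-1, Rational(126, 25))) = Add(7, Rational(-126, 25)) = Rational(49, 25) ≈ 1.9600)
Add(w, Mul(371, Add(Add(-20, -51), 98))) = Add(Rational(49, 25), Mul(371, Add(Add(-20, -51), 98))) = Add(Rational(49, 25), Mul(371, Add(-71, 98))) = Add(Rational(49, 25), Mul(371, 27)) = Add(Rational(49, 25), 10017) = Rational(250474, 25)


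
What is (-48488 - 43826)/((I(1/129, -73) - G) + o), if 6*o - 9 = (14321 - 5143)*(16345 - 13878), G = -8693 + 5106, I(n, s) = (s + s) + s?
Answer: -553884/22662343 ≈ -0.024441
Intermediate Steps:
I(n, s) = 3*s (I(n, s) = 2*s + s = 3*s)
G = -3587
o = 22642135/6 (o = 3/2 + ((14321 - 5143)*(16345 - 13878))/6 = 3/2 + (9178*2467)/6 = 3/2 + (⅙)*22642126 = 3/2 + 11321063/3 = 22642135/6 ≈ 3.7737e+6)
(-48488 - 43826)/((I(1/129, -73) - G) + o) = (-48488 - 43826)/((3*(-73) - 1*(-3587)) + 22642135/6) = -92314/((-219 + 3587) + 22642135/6) = -92314/(3368 + 22642135/6) = -92314/22662343/6 = -92314*6/22662343 = -553884/22662343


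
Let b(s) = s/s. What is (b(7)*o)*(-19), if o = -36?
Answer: 684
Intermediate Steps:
b(s) = 1
(b(7)*o)*(-19) = (1*(-36))*(-19) = -36*(-19) = 684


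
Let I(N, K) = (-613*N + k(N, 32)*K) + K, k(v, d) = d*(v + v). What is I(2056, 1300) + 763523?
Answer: 170563695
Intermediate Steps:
k(v, d) = 2*d*v (k(v, d) = d*(2*v) = 2*d*v)
I(N, K) = K - 613*N + 64*K*N (I(N, K) = (-613*N + (2*32*N)*K) + K = (-613*N + (64*N)*K) + K = (-613*N + 64*K*N) + K = K - 613*N + 64*K*N)
I(2056, 1300) + 763523 = (1300 - 613*2056 + 64*1300*2056) + 763523 = (1300 - 1260328 + 171059200) + 763523 = 169800172 + 763523 = 170563695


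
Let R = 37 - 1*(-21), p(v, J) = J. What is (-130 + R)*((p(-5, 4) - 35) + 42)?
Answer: -792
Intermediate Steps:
R = 58 (R = 37 + 21 = 58)
(-130 + R)*((p(-5, 4) - 35) + 42) = (-130 + 58)*((4 - 35) + 42) = -72*(-31 + 42) = -72*11 = -792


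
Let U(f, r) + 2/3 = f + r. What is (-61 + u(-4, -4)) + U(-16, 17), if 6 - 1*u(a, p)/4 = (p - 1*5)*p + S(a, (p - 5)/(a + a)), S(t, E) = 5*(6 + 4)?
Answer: -1142/3 ≈ -380.67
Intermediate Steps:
U(f, r) = -⅔ + f + r (U(f, r) = -⅔ + (f + r) = -⅔ + f + r)
S(t, E) = 50 (S(t, E) = 5*10 = 50)
u(a, p) = -176 - 4*p*(-5 + p) (u(a, p) = 24 - 4*((p - 1*5)*p + 50) = 24 - 4*((p - 5)*p + 50) = 24 - 4*((-5 + p)*p + 50) = 24 - 4*(p*(-5 + p) + 50) = 24 - 4*(50 + p*(-5 + p)) = 24 + (-200 - 4*p*(-5 + p)) = -176 - 4*p*(-5 + p))
(-61 + u(-4, -4)) + U(-16, 17) = (-61 + (-176 - 4*(-4)² + 20*(-4))) + (-⅔ - 16 + 17) = (-61 + (-176 - 4*16 - 80)) + ⅓ = (-61 + (-176 - 64 - 80)) + ⅓ = (-61 - 320) + ⅓ = -381 + ⅓ = -1142/3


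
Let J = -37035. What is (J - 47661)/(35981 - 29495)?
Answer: -14116/1081 ≈ -13.058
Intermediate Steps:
(J - 47661)/(35981 - 29495) = (-37035 - 47661)/(35981 - 29495) = -84696/6486 = -84696*1/6486 = -14116/1081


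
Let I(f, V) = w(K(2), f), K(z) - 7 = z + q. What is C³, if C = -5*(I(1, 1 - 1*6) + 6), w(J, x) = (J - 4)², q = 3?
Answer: -42875000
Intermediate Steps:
K(z) = 10 + z (K(z) = 7 + (z + 3) = 7 + (3 + z) = 10 + z)
w(J, x) = (-4 + J)²
I(f, V) = 64 (I(f, V) = (-4 + (10 + 2))² = (-4 + 12)² = 8² = 64)
C = -350 (C = -5*(64 + 6) = -5*70 = -350)
C³ = (-350)³ = -42875000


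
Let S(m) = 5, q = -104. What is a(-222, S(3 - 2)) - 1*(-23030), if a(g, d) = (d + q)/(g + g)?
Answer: 3408473/148 ≈ 23030.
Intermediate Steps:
a(g, d) = (-104 + d)/(2*g) (a(g, d) = (d - 104)/(g + g) = (-104 + d)/((2*g)) = (-104 + d)*(1/(2*g)) = (-104 + d)/(2*g))
a(-222, S(3 - 2)) - 1*(-23030) = (½)*(-104 + 5)/(-222) - 1*(-23030) = (½)*(-1/222)*(-99) + 23030 = 33/148 + 23030 = 3408473/148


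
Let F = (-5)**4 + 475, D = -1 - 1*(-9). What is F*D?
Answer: 8800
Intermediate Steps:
D = 8 (D = -1 + 9 = 8)
F = 1100 (F = 625 + 475 = 1100)
F*D = 1100*8 = 8800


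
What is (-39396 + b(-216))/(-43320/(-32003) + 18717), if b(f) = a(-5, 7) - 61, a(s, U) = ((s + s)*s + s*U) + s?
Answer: -420807447/199681157 ≈ -2.1074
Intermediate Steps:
a(s, U) = s + 2*s**2 + U*s (a(s, U) = ((2*s)*s + U*s) + s = (2*s**2 + U*s) + s = s + 2*s**2 + U*s)
b(f) = -51 (b(f) = -5*(1 + 7 + 2*(-5)) - 61 = -5*(1 + 7 - 10) - 61 = -5*(-2) - 61 = 10 - 61 = -51)
(-39396 + b(-216))/(-43320/(-32003) + 18717) = (-39396 - 51)/(-43320/(-32003) + 18717) = -39447/(-43320*(-1/32003) + 18717) = -39447/(43320/32003 + 18717) = -39447/599043471/32003 = -39447*32003/599043471 = -420807447/199681157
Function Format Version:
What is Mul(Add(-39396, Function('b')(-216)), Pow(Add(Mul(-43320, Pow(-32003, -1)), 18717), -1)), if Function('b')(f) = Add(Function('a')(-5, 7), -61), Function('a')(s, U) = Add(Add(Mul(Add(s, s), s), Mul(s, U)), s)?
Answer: Rational(-420807447, 199681157) ≈ -2.1074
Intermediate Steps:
Function('a')(s, U) = Add(s, Mul(2, Pow(s, 2)), Mul(U, s)) (Function('a')(s, U) = Add(Add(Mul(Mul(2, s), s), Mul(U, s)), s) = Add(Add(Mul(2, Pow(s, 2)), Mul(U, s)), s) = Add(s, Mul(2, Pow(s, 2)), Mul(U, s)))
Function('b')(f) = -51 (Function('b')(f) = Add(Mul(-5, Add(1, 7, Mul(2, -5))), -61) = Add(Mul(-5, Add(1, 7, -10)), -61) = Add(Mul(-5, -2), -61) = Add(10, -61) = -51)
Mul(Add(-39396, Function('b')(-216)), Pow(Add(Mul(-43320, Pow(-32003, -1)), 18717), -1)) = Mul(Add(-39396, -51), Pow(Add(Mul(-43320, Pow(-32003, -1)), 18717), -1)) = Mul(-39447, Pow(Add(Mul(-43320, Rational(-1, 32003)), 18717), -1)) = Mul(-39447, Pow(Add(Rational(43320, 32003), 18717), -1)) = Mul(-39447, Pow(Rational(599043471, 32003), -1)) = Mul(-39447, Rational(32003, 599043471)) = Rational(-420807447, 199681157)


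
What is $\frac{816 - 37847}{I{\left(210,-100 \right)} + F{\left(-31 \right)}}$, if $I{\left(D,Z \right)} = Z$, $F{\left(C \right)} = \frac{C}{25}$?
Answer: $\frac{925775}{2531} \approx 365.77$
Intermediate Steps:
$F{\left(C \right)} = \frac{C}{25}$ ($F{\left(C \right)} = C \frac{1}{25} = \frac{C}{25}$)
$\frac{816 - 37847}{I{\left(210,-100 \right)} + F{\left(-31 \right)}} = \frac{816 - 37847}{-100 + \frac{1}{25} \left(-31\right)} = - \frac{37031}{-100 - \frac{31}{25}} = - \frac{37031}{- \frac{2531}{25}} = \left(-37031\right) \left(- \frac{25}{2531}\right) = \frac{925775}{2531}$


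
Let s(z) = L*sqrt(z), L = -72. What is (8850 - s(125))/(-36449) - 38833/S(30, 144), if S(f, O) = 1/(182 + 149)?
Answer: -468505358477/36449 - 360*sqrt(5)/36449 ≈ -1.2854e+7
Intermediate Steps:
S(f, O) = 1/331
s(z) = -72*sqrt(z)
(8850 - s(125))/(-36449) - 38833/S(30, 144) = (8850 - (-72)*sqrt(125))/(-36449) - 38833/1/331 = (8850 - (-72)*5*sqrt(5))*(-1/36449) - 38833*331 = (8850 - (-360)*sqrt(5))*(-1/36449) - 12853723 = (8850 + 360*sqrt(5))*(-1/36449) - 12853723 = (-8850/36449 - 360*sqrt(5)/36449) - 12853723 = -468505358477/36449 - 360*sqrt(5)/36449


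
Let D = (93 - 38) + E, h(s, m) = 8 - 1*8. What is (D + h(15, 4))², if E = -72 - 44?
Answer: 3721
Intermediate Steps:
h(s, m) = 0 (h(s, m) = 8 - 8 = 0)
E = -116
D = -61 (D = (93 - 38) - 116 = 55 - 116 = -61)
(D + h(15, 4))² = (-61 + 0)² = (-61)² = 3721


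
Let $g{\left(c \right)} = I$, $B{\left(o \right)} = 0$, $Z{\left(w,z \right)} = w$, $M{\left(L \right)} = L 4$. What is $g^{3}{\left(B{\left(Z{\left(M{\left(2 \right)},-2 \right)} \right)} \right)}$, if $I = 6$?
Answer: $216$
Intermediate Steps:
$M{\left(L \right)} = 4 L$
$g{\left(c \right)} = 6$
$g^{3}{\left(B{\left(Z{\left(M{\left(2 \right)},-2 \right)} \right)} \right)} = 6^{3} = 216$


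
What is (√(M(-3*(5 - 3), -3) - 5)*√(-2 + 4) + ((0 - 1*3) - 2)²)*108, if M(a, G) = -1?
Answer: 2700 + 216*I*√3 ≈ 2700.0 + 374.12*I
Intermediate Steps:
(√(M(-3*(5 - 3), -3) - 5)*√(-2 + 4) + ((0 - 1*3) - 2)²)*108 = (√(-1 - 5)*√(-2 + 4) + ((0 - 1*3) - 2)²)*108 = (√(-6)*√2 + ((0 - 3) - 2)²)*108 = ((I*√6)*√2 + (-3 - 2)²)*108 = (2*I*√3 + (-5)²)*108 = (2*I*√3 + 25)*108 = (25 + 2*I*√3)*108 = 2700 + 216*I*√3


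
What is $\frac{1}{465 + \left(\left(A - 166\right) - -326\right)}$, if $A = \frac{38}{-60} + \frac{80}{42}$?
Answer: $\frac{70}{43839} \approx 0.0015968$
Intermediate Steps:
$A = \frac{89}{70}$ ($A = 38 \left(- \frac{1}{60}\right) + 80 \cdot \frac{1}{42} = - \frac{19}{30} + \frac{40}{21} = \frac{89}{70} \approx 1.2714$)
$\frac{1}{465 + \left(\left(A - 166\right) - -326\right)} = \frac{1}{465 + \left(\left(\frac{89}{70} - 166\right) - -326\right)} = \frac{1}{465 + \left(- \frac{11531}{70} + 326\right)} = \frac{1}{465 + \frac{11289}{70}} = \frac{1}{\frac{43839}{70}} = \frac{70}{43839}$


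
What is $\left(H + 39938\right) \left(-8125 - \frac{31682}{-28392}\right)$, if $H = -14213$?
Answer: $- \frac{141275157275}{676} \approx -2.0899 \cdot 10^{8}$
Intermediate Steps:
$\left(H + 39938\right) \left(-8125 - \frac{31682}{-28392}\right) = \left(-14213 + 39938\right) \left(-8125 - \frac{31682}{-28392}\right) = 25725 \left(-8125 - - \frac{2263}{2028}\right) = 25725 \left(-8125 + \frac{2263}{2028}\right) = 25725 \left(- \frac{16475237}{2028}\right) = - \frac{141275157275}{676}$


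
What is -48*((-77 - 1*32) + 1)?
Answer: 5184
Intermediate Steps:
-48*((-77 - 1*32) + 1) = -48*((-77 - 32) + 1) = -48*(-109 + 1) = -48*(-108) = 5184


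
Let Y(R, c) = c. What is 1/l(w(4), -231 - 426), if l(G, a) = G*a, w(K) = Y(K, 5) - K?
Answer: -1/657 ≈ -0.0015221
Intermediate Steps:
w(K) = 5 - K
1/l(w(4), -231 - 426) = 1/((5 - 1*4)*(-231 - 426)) = 1/((5 - 4)*(-657)) = 1/(1*(-657)) = 1/(-657) = -1/657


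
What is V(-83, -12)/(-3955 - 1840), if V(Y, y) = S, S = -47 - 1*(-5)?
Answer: 42/5795 ≈ 0.0072476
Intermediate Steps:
S = -42 (S = -47 + 5 = -42)
V(Y, y) = -42
V(-83, -12)/(-3955 - 1840) = -42/(-3955 - 1840) = -42/(-5795) = -42*(-1/5795) = 42/5795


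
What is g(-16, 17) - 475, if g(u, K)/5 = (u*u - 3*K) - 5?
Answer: 525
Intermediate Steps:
g(u, K) = -25 - 15*K + 5*u² (g(u, K) = 5*((u*u - 3*K) - 5) = 5*((u² - 3*K) - 5) = 5*(-5 + u² - 3*K) = -25 - 15*K + 5*u²)
g(-16, 17) - 475 = (-25 - 15*17 + 5*(-16)²) - 475 = (-25 - 255 + 5*256) - 475 = (-25 - 255 + 1280) - 475 = 1000 - 475 = 525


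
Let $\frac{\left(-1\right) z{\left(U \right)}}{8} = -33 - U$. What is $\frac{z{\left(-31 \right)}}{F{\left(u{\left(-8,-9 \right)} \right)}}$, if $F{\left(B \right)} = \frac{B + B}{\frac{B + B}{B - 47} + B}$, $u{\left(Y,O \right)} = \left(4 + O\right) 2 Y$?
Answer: $\frac{280}{33} \approx 8.4848$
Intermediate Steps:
$z{\left(U \right)} = 264 + 8 U$ ($z{\left(U \right)} = - 8 \left(-33 - U\right) = 264 + 8 U$)
$u{\left(Y,O \right)} = 2 Y \left(4 + O\right)$
$F{\left(B \right)} = \frac{2 B}{B + \frac{2 B}{-47 + B}}$ ($F{\left(B \right)} = \frac{2 B}{\frac{2 B}{-47 + B} + B} = \frac{2 B}{B + \frac{2 B}{-47 + B}}$)
$\frac{z{\left(-31 \right)}}{F{\left(u{\left(-8,-9 \right)} \right)}} = \frac{264 + 8 \left(-31\right)}{2 \frac{1}{-45 + 2 \left(-8\right) \left(4 - 9\right)} \left(-47 + 2 \left(-8\right) \left(4 - 9\right)\right)} = \frac{264 - 248}{2 \frac{1}{-45 + 2 \left(-8\right) \left(-5\right)} \left(-47 + 2 \left(-8\right) \left(-5\right)\right)} = \frac{16}{2 \frac{1}{-45 + 80} \left(-47 + 80\right)} = \frac{16}{2 \cdot \frac{1}{35} \cdot 33} = \frac{16}{\frac{66}{35}} = 16 \cdot \frac{35}{66} = \frac{280}{33}$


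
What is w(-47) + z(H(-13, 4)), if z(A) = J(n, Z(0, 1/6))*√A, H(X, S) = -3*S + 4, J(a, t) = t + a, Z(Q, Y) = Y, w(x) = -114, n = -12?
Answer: -114 - 71*I*√2/3 ≈ -114.0 - 33.47*I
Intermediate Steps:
J(a, t) = a + t
H(X, S) = 4 - 3*S
z(A) = -71*√A/6 (z(A) = (-12 + 1/6)*√A = (-12 + ⅙)*√A = -71*√A/6)
w(-47) + z(H(-13, 4)) = -114 - 71*√(4 - 3*4)/6 = -114 - 71*√(4 - 12)/6 = -114 - 71*I*√2/3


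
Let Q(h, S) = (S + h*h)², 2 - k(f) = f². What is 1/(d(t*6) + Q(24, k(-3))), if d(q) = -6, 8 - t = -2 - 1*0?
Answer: 1/323755 ≈ 3.0888e-6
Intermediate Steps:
t = 10 (t = 8 - (-2 - 1*0) = 8 - (-2 + 0) = 8 - 1*(-2) = 8 + 2 = 10)
k(f) = 2 - f²
Q(h, S) = (S + h²)²
1/(d(t*6) + Q(24, k(-3))) = 1/(-6 + ((2 - 1*(-3)²) + 24²)²) = 1/(-6 + ((2 - 1*9) + 576)²) = 1/(-6 + ((2 - 9) + 576)²) = 1/(-6 + (-7 + 576)²) = 1/(-6 + 569²) = 1/(-6 + 323761) = 1/323755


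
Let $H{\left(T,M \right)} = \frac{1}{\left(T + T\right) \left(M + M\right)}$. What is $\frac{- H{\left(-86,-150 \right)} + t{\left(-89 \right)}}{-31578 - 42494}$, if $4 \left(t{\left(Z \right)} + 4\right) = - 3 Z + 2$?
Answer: $- \frac{16567}{19401600} \approx -0.0008539$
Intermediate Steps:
$H{\left(T,M \right)} = \frac{1}{4 M T}$ ($H{\left(T,M \right)} = \frac{1}{2 T 2 M} = \frac{1}{4 M T}$)
$t{\left(Z \right)} = - \frac{7}{2} - \frac{3 Z}{4}$ ($t{\left(Z \right)} = -4 + \frac{- 3 Z + 2}{4} = -4 + \frac{2 - 3 Z}{4} = -4 - \left(- \frac{1}{2} + \frac{3 Z}{4}\right) = - \frac{7}{2} - \frac{3 Z}{4}$)
$\frac{- H{\left(-86,-150 \right)} + t{\left(-89 \right)}}{-31578 - 42494} = \frac{- \frac{1}{4 \left(-150\right) \left(-86\right)} - - \frac{253}{4}}{-31578 - 42494} = \frac{- \frac{\left(-1\right) \left(-1\right)}{4 \cdot 150 \cdot 86} + \left(- \frac{7}{2} + \frac{267}{4}\right)}{-74072} = \left(\left(-1\right) \frac{1}{51600} + \frac{253}{4}\right) \left(- \frac{1}{74072}\right) = \left(- \frac{1}{51600} + \frac{253}{4}\right) \left(- \frac{1}{74072}\right) = \frac{3263699}{51600} \left(- \frac{1}{74072}\right) = - \frac{16567}{19401600}$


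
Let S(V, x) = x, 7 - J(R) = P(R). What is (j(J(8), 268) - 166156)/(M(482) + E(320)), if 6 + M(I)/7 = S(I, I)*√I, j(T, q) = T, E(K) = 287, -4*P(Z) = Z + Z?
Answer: 830725/111978943 - 11440270*√482/111978943 ≈ -2.2355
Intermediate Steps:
P(Z) = -Z/2 (P(Z) = -(Z + Z)/4 = -Z/2)
J(R) = 7 + R/2 (J(R) = 7 - (-1)*R/2 = 7 + R/2)
M(I) = -42 + 7*I^(3/2) (M(I) = -42 + 7*(I*√I) = -42 + 7*I^(3/2))
(j(J(8), 268) - 166156)/(M(482) + E(320)) = ((7 + (½)*8) - 166156)/((-42 + 7*482^(3/2)) + 287) = ((7 + 4) - 166156)/((-42 + 7*(482*√482)) + 287) = (11 - 166156)/((-42 + 3374*√482) + 287) = -166145/(245 + 3374*√482)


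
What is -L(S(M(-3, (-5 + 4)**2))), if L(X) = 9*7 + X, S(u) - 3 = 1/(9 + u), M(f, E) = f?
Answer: -397/6 ≈ -66.167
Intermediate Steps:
S(u) = 3 + 1/(9 + u)
L(X) = 63 + X
-L(S(M(-3, (-5 + 4)**2))) = -(63 + (28 + 3*(-3))/(9 - 3)) = -(63 + (28 - 9)/6) = -(63 + (1/6)*19) = -(63 + 19/6) = -1*397/6 = -397/6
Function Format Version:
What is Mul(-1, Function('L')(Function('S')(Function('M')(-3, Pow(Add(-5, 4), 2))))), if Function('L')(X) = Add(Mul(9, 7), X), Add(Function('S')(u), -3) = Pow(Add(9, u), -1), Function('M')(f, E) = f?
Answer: Rational(-397, 6) ≈ -66.167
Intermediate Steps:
Function('S')(u) = Add(3, Pow(Add(9, u), -1))
Function('L')(X) = Add(63, X)
Mul(-1, Function('L')(Function('S')(Function('M')(-3, Pow(Add(-5, 4), 2))))) = Mul(-1, Add(63, Mul(Pow(Add(9, -3), -1), Add(28, Mul(3, -3))))) = Mul(-1, Add(63, Mul(Pow(6, -1), Add(28, -9)))) = Mul(-1, Add(63, Mul(Rational(1, 6), 19))) = Mul(-1, Add(63, Rational(19, 6))) = Mul(-1, Rational(397, 6)) = Rational(-397, 6)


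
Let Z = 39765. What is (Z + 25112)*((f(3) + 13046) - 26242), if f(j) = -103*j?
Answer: -876163885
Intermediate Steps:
(Z + 25112)*((f(3) + 13046) - 26242) = (39765 + 25112)*((-103*3 + 13046) - 26242) = 64877*((-309 + 13046) - 26242) = 64877*(12737 - 26242) = 64877*(-13505) = -876163885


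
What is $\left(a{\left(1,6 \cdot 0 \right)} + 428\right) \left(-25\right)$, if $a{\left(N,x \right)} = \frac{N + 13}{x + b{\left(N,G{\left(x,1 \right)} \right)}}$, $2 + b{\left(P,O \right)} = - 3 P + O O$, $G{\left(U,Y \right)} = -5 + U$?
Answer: $- \frac{21435}{2} \approx -10718.0$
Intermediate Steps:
$b{\left(P,O \right)} = -2 + O^{2} - 3 P$ ($b{\left(P,O \right)} = -2 + \left(- 3 P + O O\right) = -2 + \left(- 3 P + O^{2}\right) = -2 + \left(O^{2} - 3 P\right) = -2 + O^{2} - 3 P$)
$a{\left(N,x \right)} = \frac{13 + N}{-2 + x + \left(-5 + x\right)^{2} - 3 N}$ ($a{\left(N,x \right)} = \frac{N + 13}{x - \left(2 - \left(-5 + x\right)^{2} + 3 N\right)} = \frac{13 + N}{-2 + x + \left(-5 + x\right)^{2} - 3 N}$)
$\left(a{\left(1,6 \cdot 0 \right)} + 428\right) \left(-25\right) = \left(\frac{13 + 1}{23 + \left(6 \cdot 0\right)^{2} - 9 \cdot 6 \cdot 0 - 3} + 428\right) \left(-25\right) = \left(\frac{1}{23 + 0^{2} - 0 - 3} \cdot 14 + 428\right) \left(-25\right) = \left(\frac{1}{23 + 0 + 0 - 3} \cdot 14 + 428\right) \left(-25\right) = \left(\frac{1}{20} \cdot 14 + 428\right) \left(-25\right) = \left(\frac{7}{10} + 428\right) \left(-25\right) = \frac{4287}{10} \left(-25\right) = - \frac{21435}{2}$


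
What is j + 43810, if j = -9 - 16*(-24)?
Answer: 44185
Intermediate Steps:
j = 375 (j = -9 + 384 = 375)
j + 43810 = 375 + 43810 = 44185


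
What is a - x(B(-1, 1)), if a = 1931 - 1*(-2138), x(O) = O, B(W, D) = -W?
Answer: 4068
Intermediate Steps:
a = 4069 (a = 1931 + 2138 = 4069)
a - x(B(-1, 1)) = 4069 - (-1)*(-1) = 4069 - 1*1 = 4069 - 1 = 4068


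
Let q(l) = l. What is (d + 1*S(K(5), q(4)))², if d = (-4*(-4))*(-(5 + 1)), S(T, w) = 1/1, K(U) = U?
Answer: 9025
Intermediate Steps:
S(T, w) = 1
d = -96 (d = 16*(-1*6) = 16*(-6) = -96)
(d + 1*S(K(5), q(4)))² = (-96 + 1*1)² = (-96 + 1)² = (-95)² = 9025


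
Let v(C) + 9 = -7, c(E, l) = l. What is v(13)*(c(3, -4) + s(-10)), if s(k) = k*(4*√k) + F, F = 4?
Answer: 640*I*√10 ≈ 2023.9*I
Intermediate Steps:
s(k) = 4 + 4*k^(3/2) (s(k) = k*(4*√k) + 4 = 4*k^(3/2) + 4 = 4 + 4*k^(3/2))
v(C) = -16 (v(C) = -9 - 7 = -16)
v(13)*(c(3, -4) + s(-10)) = -16*(-4 + (4 + 4*(-10)^(3/2))) = -16*(-4 + (4 + 4*(-10*I*√10))) = -16*(-4 + (4 - 40*I*√10)) = -(-640)*I*√10 = 640*I*√10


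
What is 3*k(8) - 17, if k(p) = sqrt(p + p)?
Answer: -5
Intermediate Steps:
k(p) = sqrt(2)*sqrt(p) (k(p) = sqrt(2*p) = sqrt(2)*sqrt(p))
3*k(8) - 17 = 3*(sqrt(2)*sqrt(8)) - 17 = 3*(sqrt(2)*(2*sqrt(2))) - 17 = 3*4 - 17 = 12 - 17 = -5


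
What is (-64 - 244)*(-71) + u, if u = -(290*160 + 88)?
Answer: -24620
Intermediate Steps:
u = -46488 (u = -(46400 + 88) = -1*46488 = -46488)
(-64 - 244)*(-71) + u = (-64 - 244)*(-71) - 46488 = -308*(-71) - 46488 = 21868 - 46488 = -24620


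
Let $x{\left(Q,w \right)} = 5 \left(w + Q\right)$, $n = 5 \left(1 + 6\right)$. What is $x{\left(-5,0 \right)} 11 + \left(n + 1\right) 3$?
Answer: $-167$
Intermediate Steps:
$n = 35$ ($n = 5 \cdot 7 = 35$)
$x{\left(Q,w \right)} = 5 Q + 5 w$ ($x{\left(Q,w \right)} = 5 \left(Q + w\right) = 5 Q + 5 w$)
$x{\left(-5,0 \right)} 11 + \left(n + 1\right) 3 = \left(5 \left(-5\right) + 5 \cdot 0\right) 11 + \left(35 + 1\right) 3 = \left(-25 + 0\right) 11 + 36 \cdot 3 = \left(-25\right) 11 + 108 = -275 + 108 = -167$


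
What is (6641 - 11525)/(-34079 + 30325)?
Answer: 2442/1877 ≈ 1.3010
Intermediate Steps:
(6641 - 11525)/(-34079 + 30325) = -4884/(-3754) = -4884*(-1/3754) = 2442/1877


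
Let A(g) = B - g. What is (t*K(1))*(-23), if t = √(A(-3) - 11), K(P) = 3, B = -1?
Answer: -207*I ≈ -207.0*I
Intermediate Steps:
A(g) = -1 - g
t = 3*I (t = √((-1 - 1*(-3)) - 11) = √((-1 + 3) - 11) = √(2 - 11) = √(-9) = 3*I ≈ 3.0*I)
(t*K(1))*(-23) = ((3*I)*3)*(-23) = (9*I)*(-23) = -207*I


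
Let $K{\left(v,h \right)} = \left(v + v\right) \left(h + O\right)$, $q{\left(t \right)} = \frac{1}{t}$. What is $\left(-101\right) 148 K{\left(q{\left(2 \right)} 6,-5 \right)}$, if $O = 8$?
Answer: $-269064$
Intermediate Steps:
$K{\left(v,h \right)} = 2 v \left(8 + h\right)$ ($K{\left(v,h \right)} = \left(v + v\right) \left(h + 8\right) = 2 v \left(8 + h\right)$)
$\left(-101\right) 148 K{\left(q{\left(2 \right)} 6,-5 \right)} = \left(-101\right) 148 \cdot 2 \cdot \frac{1}{2} \cdot 6 \left(8 - 5\right) = - 14948 \cdot 2 \cdot \frac{1}{2} \cdot 6 \cdot 3 = - 14948 \cdot 2 \cdot 3 \cdot 3 = \left(-14948\right) 18 = -269064$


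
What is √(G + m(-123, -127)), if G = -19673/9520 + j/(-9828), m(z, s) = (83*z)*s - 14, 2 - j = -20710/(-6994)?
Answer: √7274643926794463555385/74905740 ≈ 1138.7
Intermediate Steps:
j = -3361/3497 (j = 2 - (-20710)/(-6994) = 2 - (-20710)*(-1)/6994 = 2 - 1*10355/3497 = 2 - 10355/3497 = -3361/3497 ≈ -0.96111)
m(z, s) = -14 + 83*s*z (m(z, s) = 83*s*z - 14 = -14 + 83*s*z)
G = -24146422091/11685295440 (G = -19673/9520 - 3361/3497/(-9828) = -19673*1/9520 - 3361/3497*(-1/9828) = -19673/9520 + 3361/34368516 = -24146422091/11685295440 ≈ -2.0664)
√(G + m(-123, -127)) = √(-24146422091/11685295440 + (-14 + 83*(-127)*(-123))) = √(-24146422091/11685295440 + (-14 + 1296543)) = √(-24146422091/11685295440 + 1296529) = √(15150300265105669/11685295440) = √7274643926794463555385/74905740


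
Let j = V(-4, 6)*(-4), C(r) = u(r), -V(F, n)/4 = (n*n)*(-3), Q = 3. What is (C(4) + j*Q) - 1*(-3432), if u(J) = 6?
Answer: -1746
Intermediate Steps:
V(F, n) = 12*n² (V(F, n) = -4*n*n*(-3) = -4*n²*(-3) = -(-12)*n² = 12*n²)
C(r) = 6
j = -1728 (j = (12*6²)*(-4) = (12*36)*(-4) = 432*(-4) = -1728)
(C(4) + j*Q) - 1*(-3432) = (6 - 1728*3) - 1*(-3432) = (6 - 5184) + 3432 = -5178 + 3432 = -1746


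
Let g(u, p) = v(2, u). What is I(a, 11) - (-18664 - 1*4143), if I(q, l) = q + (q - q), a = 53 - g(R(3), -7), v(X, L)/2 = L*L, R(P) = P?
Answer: 22842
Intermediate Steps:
v(X, L) = 2*L² (v(X, L) = 2*(L*L) = 2*L²)
g(u, p) = 2*u²
a = 35 (a = 53 - 2*3² = 53 - 2*9 = 53 - 1*18 = 53 - 18 = 35)
I(q, l) = q (I(q, l) = q + 0 = q)
I(a, 11) - (-18664 - 1*4143) = 35 - (-18664 - 1*4143) = 35 - (-18664 - 4143) = 35 - 1*(-22807) = 35 + 22807 = 22842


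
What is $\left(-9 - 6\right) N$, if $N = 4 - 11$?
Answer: $105$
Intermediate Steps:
$N = -7$ ($N = 4 - 11 = -7$)
$\left(-9 - 6\right) N = \left(-9 - 6\right) \left(-7\right) = \left(-15\right) \left(-7\right) = 105$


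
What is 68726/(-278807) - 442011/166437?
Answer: -44891436713/15467933553 ≈ -2.9022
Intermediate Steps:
68726/(-278807) - 442011/166437 = 68726*(-1/278807) - 442011*1/166437 = -68726/278807 - 147337/55479 = -44891436713/15467933553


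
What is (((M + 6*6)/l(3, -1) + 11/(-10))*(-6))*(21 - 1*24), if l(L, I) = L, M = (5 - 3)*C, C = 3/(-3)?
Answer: 921/5 ≈ 184.20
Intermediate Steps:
C = -1 (C = 3*(-⅓) = -1)
M = -2 (M = (5 - 3)*(-1) = 2*(-1) = -2)
(((M + 6*6)/l(3, -1) + 11/(-10))*(-6))*(21 - 1*24) = (((-2 + 6*6)/3 + 11/(-10))*(-6))*(21 - 1*24) = (((-2 + 36)*(⅓) + 11*(-⅒))*(-6))*(21 - 24) = ((34*(⅓) - 11/10)*(-6))*(-3) = ((34/3 - 11/10)*(-6))*(-3) = ((307/30)*(-6))*(-3) = -307/5*(-3) = 921/5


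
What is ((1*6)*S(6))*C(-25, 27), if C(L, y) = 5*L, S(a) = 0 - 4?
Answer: 3000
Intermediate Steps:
S(a) = -4
((1*6)*S(6))*C(-25, 27) = ((1*6)*(-4))*(5*(-25)) = (6*(-4))*(-125) = -24*(-125) = 3000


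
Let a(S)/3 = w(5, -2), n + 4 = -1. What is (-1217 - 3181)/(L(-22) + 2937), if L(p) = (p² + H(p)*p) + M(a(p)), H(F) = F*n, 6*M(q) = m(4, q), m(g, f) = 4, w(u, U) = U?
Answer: -13194/3005 ≈ -4.3907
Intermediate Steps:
n = -5 (n = -4 - 1 = -5)
a(S) = -6 (a(S) = 3*(-2) = -6)
M(q) = ⅔ (M(q) = (⅙)*4 = ⅔)
H(F) = -5*F (H(F) = F*(-5) = -5*F)
L(p) = ⅔ - 4*p² (L(p) = (p² + (-5*p)*p) + ⅔ = (p² - 5*p²) + ⅔ = -4*p² + ⅔ = ⅔ - 4*p²)
(-1217 - 3181)/(L(-22) + 2937) = (-1217 - 3181)/((⅔ - 4*(-22)²) + 2937) = -4398/((⅔ - 4*484) + 2937) = -4398/((⅔ - 1936) + 2937) = -4398/(-5806/3 + 2937) = -4398/3005/3 = -4398*3/3005 = -13194/3005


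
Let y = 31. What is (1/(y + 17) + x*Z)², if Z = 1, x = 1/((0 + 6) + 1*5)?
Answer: 3481/278784 ≈ 0.012486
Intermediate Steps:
x = 1/11 (x = 1/(6 + 5) = 1/11 ≈ 0.090909)
(1/(y + 17) + x*Z)² = (1/(31 + 17) + (1/11)*1)² = (1/48 + 1/11)² = (59/528)² = 3481/278784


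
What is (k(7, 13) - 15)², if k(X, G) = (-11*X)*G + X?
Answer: 1018081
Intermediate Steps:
k(X, G) = X - 11*G*X (k(X, G) = -11*G*X + X = X - 11*G*X)
(k(7, 13) - 15)² = (7*(1 - 11*13) - 15)² = (7*(1 - 143) - 15)² = (7*(-142) - 15)² = (-994 - 15)² = (-1009)² = 1018081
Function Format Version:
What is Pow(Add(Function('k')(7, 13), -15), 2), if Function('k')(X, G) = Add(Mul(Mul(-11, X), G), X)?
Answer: 1018081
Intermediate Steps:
Function('k')(X, G) = Add(X, Mul(-11, G, X)) (Function('k')(X, G) = Add(Mul(-11, G, X), X) = Add(X, Mul(-11, G, X)))
Pow(Add(Function('k')(7, 13), -15), 2) = Pow(Add(Mul(7, Add(1, Mul(-11, 13))), -15), 2) = Pow(Add(Mul(7, Add(1, -143)), -15), 2) = Pow(Add(Mul(7, -142), -15), 2) = Pow(Add(-994, -15), 2) = Pow(-1009, 2) = 1018081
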